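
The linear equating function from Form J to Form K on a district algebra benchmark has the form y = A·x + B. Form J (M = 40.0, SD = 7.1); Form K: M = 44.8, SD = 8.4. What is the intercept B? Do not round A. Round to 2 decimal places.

A = SD_Y / SD_X = 8.4 / 7.1 = 1.183099
B = M_Y − A·M_X = 44.8 − 1.183099 × 40.0 = -2.52

-2.52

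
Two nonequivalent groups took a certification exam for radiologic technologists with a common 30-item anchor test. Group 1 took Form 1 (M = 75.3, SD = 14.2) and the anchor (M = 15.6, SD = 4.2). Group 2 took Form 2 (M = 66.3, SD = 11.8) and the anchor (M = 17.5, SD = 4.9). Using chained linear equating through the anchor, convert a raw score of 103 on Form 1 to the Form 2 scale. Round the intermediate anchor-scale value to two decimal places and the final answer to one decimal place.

81.4

Form 1 → anchor (Group 1): v = (4.2/14.2)(103 − 75.3) + 15.6 = 23.79
anchor → Form 2 (Group 2): y = (11.8/4.9)(23.79 − 17.5) + 66.3 = 81.4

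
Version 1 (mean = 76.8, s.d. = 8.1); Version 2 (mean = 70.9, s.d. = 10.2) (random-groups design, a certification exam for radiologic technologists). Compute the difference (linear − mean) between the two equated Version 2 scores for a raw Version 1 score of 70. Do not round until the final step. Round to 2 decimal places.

Mean-equated: 70 + (70.9 − 76.8) = 64.10
Linear-equated: (10.2/8.1)(70 − 76.8) + 70.9 = 62.337
Difference = 62.337 − 64.10 = -1.76

-1.76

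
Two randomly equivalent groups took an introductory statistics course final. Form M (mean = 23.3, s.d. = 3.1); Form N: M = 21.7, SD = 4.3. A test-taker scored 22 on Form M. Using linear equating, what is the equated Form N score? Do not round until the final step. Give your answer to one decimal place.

Linear equating: y = (SD_Y/SD_X)(x − M_X) + M_Y
y = (4.3/3.1)(22 − 23.3) + 21.7
y = 1.387097 × -1.3 + 21.7 = -1.8032 + 21.7 = 19.9

19.9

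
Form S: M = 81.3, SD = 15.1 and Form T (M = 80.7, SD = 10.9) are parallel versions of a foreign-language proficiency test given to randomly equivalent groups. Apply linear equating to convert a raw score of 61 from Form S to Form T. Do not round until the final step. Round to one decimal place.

Linear equating: y = (SD_Y/SD_X)(x − M_X) + M_Y
y = (10.9/15.1)(61 − 81.3) + 80.7
y = 0.721854 × -20.3 + 80.7 = -14.6536 + 80.7 = 66.0

66.0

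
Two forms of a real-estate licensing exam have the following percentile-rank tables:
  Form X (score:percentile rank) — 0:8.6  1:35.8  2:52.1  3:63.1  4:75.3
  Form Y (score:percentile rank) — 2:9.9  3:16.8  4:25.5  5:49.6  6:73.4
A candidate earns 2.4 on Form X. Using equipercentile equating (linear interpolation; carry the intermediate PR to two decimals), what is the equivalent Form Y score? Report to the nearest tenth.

PR of 2.4 on Form X: 52.1 + (2.4 − 2)/(3 − 2) × (63.1 − 52.1) = 56.50
On Form Y, PR 56.50 falls between score 5 (PR 49.6) and 6 (PR 73.4).
Interpolate: 5 + (56.50 − 49.6)/(73.4 − 49.6) × (6 − 5) = 5.3

5.3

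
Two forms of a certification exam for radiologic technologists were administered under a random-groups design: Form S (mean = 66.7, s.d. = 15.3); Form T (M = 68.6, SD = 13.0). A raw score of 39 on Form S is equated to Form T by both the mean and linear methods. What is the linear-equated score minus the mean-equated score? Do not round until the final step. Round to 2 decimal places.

Mean-equated: 39 + (68.6 − 66.7) = 40.90
Linear-equated: (13.0/15.3)(39 − 66.7) + 68.6 = 45.064
Difference = 45.064 − 40.90 = 4.16

4.16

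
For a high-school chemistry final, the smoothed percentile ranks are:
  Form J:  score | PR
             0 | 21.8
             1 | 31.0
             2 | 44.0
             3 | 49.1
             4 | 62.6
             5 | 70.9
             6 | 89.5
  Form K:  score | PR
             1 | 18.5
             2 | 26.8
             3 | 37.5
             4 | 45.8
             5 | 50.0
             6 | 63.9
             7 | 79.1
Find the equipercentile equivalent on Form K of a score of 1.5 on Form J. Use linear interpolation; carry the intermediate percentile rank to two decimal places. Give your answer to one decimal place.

PR of 1.5 on Form J: 31.0 + (1.5 − 1)/(2 − 1) × (44.0 − 31.0) = 37.50
On Form K, PR 37.50 falls between score 2 (PR 26.8) and 3 (PR 37.5).
Interpolate: 2 + (37.50 − 26.8)/(37.5 − 26.8) × (3 − 2) = 3.0

3.0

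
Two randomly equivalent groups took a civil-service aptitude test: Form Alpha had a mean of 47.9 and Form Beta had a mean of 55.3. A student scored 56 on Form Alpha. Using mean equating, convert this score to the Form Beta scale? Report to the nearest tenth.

63.4

Mean equating: y = x + (M_Y − M_X) = 56 + (55.3 − 47.9) = 63.4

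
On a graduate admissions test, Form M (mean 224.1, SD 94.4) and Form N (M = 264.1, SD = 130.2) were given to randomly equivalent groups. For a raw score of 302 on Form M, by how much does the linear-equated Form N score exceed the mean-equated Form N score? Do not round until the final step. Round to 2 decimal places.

29.54

Mean-equated: 302 + (264.1 − 224.1) = 342.00
Linear-equated: (130.2/94.4)(302 − 224.1) + 264.1 = 371.543
Difference = 371.543 − 342.00 = 29.54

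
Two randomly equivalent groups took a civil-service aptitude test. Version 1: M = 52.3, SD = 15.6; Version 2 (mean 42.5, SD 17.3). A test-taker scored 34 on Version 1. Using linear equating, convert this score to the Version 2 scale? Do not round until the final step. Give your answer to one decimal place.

22.2

Linear equating: y = (SD_Y/SD_X)(x − M_X) + M_Y
y = (17.3/15.6)(34 − 52.3) + 42.5
y = 1.108974 × -18.3 + 42.5 = -20.2942 + 42.5 = 22.2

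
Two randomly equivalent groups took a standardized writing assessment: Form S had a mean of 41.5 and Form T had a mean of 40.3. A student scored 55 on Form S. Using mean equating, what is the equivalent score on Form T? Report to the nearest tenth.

53.8

Mean equating: y = x + (M_Y − M_X) = 55 + (40.3 − 41.5) = 53.8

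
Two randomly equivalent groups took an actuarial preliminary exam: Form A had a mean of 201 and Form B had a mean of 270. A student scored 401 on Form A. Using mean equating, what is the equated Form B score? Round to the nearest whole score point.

Mean equating: y = x + (M_Y − M_X) = 401 + (270 − 201) = 470

470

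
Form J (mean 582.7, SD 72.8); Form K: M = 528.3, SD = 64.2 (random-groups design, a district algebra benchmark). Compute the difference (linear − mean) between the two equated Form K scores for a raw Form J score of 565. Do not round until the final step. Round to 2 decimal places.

Mean-equated: 565 + (528.3 − 582.7) = 510.60
Linear-equated: (64.2/72.8)(565 − 582.7) + 528.3 = 512.691
Difference = 512.691 − 510.60 = 2.09

2.09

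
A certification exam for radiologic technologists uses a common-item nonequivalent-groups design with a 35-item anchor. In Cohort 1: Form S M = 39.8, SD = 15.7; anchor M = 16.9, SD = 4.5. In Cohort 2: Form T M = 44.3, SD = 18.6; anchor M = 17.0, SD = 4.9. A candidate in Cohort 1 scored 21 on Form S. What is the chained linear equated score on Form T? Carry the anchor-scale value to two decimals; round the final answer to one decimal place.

Form S → anchor (Cohort 1): v = (4.5/15.7)(21 − 39.8) + 16.9 = 11.51
anchor → Form T (Cohort 2): y = (18.6/4.9)(11.51 − 17.0) + 44.3 = 23.5

23.5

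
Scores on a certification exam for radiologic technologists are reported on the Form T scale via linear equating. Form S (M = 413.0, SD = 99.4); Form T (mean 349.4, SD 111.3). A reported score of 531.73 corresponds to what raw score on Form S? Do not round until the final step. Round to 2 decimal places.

575.84

Invert y = (SD_Y/SD_X)(x − M_X) + M_Y:
x = (SD_X/SD_Y)(y − M_Y) + M_X = (99.4/111.3)(531.73 − 349.4) + 413.0
x = 0.893082 × 182.330 + 413.0 = 575.84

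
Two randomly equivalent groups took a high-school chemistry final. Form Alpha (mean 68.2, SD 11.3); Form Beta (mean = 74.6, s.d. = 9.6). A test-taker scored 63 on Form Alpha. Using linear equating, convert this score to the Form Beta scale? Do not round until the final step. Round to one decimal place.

Linear equating: y = (SD_Y/SD_X)(x − M_X) + M_Y
y = (9.6/11.3)(63 − 68.2) + 74.6
y = 0.849558 × -5.2 + 74.6 = -4.4177 + 74.6 = 70.2

70.2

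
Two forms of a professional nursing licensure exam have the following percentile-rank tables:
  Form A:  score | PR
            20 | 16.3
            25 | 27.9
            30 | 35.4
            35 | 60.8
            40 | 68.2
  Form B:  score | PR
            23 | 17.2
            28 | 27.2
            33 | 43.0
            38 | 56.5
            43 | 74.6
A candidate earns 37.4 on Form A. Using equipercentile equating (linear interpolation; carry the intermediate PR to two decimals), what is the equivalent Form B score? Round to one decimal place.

40.2

PR of 37.4 on Form A: 60.8 + (37.4 − 35)/(40 − 35) × (68.2 − 60.8) = 64.35
On Form B, PR 64.35 falls between score 38 (PR 56.5) and 43 (PR 74.6).
Interpolate: 38 + (64.35 − 56.5)/(74.6 − 56.5) × (43 − 38) = 40.2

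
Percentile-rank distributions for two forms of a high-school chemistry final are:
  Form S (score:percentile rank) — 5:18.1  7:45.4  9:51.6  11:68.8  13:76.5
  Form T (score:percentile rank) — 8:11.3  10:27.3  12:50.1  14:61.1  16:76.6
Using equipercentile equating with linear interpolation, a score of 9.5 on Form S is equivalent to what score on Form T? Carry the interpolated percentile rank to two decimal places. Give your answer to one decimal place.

PR of 9.5 on Form S: 51.6 + (9.5 − 9)/(11 − 9) × (68.8 − 51.6) = 55.90
On Form T, PR 55.90 falls between score 12 (PR 50.1) and 14 (PR 61.1).
Interpolate: 12 + (55.90 − 50.1)/(61.1 − 50.1) × (14 − 12) = 13.1

13.1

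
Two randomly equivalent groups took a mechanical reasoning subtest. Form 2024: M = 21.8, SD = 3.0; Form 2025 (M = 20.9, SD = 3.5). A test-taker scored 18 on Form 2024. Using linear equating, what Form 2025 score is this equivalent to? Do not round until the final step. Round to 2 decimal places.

16.47

Linear equating: y = (SD_Y/SD_X)(x − M_X) + M_Y
y = (3.5/3.0)(18 − 21.8) + 20.9
y = 1.166667 × -3.8 + 20.9 = -4.4333 + 20.9 = 16.47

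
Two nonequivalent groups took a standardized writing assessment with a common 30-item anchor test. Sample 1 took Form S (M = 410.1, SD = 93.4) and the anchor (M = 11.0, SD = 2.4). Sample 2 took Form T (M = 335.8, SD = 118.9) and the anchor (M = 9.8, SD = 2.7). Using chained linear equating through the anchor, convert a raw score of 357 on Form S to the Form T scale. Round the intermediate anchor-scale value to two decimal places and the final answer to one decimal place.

328.8

Form S → anchor (Sample 1): v = (2.4/93.4)(357 − 410.1) + 11.0 = 9.64
anchor → Form T (Sample 2): y = (118.9/2.7)(9.64 − 9.8) + 335.8 = 328.8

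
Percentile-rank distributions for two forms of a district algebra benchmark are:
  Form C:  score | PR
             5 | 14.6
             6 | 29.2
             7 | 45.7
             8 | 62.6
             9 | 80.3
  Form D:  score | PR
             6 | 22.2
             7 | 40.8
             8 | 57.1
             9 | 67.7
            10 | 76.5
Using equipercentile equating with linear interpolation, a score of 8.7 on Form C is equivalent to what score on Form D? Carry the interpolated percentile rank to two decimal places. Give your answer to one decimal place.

9.8

PR of 8.7 on Form C: 62.6 + (8.7 − 8)/(9 − 8) × (80.3 − 62.6) = 74.99
On Form D, PR 74.99 falls between score 9 (PR 67.7) and 10 (PR 76.5).
Interpolate: 9 + (74.99 − 67.7)/(76.5 − 67.7) × (10 − 9) = 9.8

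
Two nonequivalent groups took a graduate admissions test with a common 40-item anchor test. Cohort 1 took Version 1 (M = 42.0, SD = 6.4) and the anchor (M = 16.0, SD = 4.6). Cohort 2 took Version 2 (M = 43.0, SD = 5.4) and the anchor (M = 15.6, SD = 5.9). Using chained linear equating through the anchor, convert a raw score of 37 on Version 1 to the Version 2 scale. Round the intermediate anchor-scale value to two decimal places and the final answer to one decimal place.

Version 1 → anchor (Cohort 1): v = (4.6/6.4)(37 − 42.0) + 16.0 = 12.41
anchor → Version 2 (Cohort 2): y = (5.4/5.9)(12.41 − 15.6) + 43.0 = 40.1

40.1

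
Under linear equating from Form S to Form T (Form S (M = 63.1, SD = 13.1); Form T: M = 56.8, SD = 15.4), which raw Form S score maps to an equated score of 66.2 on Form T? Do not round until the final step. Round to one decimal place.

71.1

Invert y = (SD_Y/SD_X)(x − M_X) + M_Y:
x = (SD_X/SD_Y)(y − M_Y) + M_X = (13.1/15.4)(66.2 − 56.8) + 63.1
x = 0.850649 × 9.400 + 63.1 = 71.1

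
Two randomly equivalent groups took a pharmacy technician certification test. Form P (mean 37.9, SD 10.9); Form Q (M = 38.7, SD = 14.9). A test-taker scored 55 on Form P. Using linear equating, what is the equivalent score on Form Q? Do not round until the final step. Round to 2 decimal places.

Linear equating: y = (SD_Y/SD_X)(x − M_X) + M_Y
y = (14.9/10.9)(55 − 37.9) + 38.7
y = 1.366972 × 17.1 + 38.7 = 23.3752 + 38.7 = 62.08

62.08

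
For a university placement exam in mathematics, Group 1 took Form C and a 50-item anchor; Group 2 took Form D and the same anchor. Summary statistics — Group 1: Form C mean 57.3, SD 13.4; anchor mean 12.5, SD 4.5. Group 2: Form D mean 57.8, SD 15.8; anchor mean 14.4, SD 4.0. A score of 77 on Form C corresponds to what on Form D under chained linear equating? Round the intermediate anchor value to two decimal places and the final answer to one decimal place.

Form C → anchor (Group 1): v = (4.5/13.4)(77 − 57.3) + 12.5 = 19.12
anchor → Form D (Group 2): y = (15.8/4.0)(19.12 − 14.4) + 57.8 = 76.4

76.4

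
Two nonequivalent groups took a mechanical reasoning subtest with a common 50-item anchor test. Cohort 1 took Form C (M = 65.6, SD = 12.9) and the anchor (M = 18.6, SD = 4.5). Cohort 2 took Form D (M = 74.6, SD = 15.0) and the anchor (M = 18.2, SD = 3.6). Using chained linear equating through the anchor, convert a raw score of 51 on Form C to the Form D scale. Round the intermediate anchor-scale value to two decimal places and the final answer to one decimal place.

Form C → anchor (Cohort 1): v = (4.5/12.9)(51 − 65.6) + 18.6 = 13.51
anchor → Form D (Cohort 2): y = (15.0/3.6)(13.51 − 18.2) + 74.6 = 55.1

55.1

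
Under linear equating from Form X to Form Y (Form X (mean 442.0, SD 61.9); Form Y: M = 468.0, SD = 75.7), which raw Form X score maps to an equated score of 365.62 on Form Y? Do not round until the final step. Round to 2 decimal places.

358.28

Invert y = (SD_Y/SD_X)(x − M_X) + M_Y:
x = (SD_X/SD_Y)(y − M_Y) + M_X = (61.9/75.7)(365.62 − 468.0) + 442.0
x = 0.817701 × -102.380 + 442.0 = 358.28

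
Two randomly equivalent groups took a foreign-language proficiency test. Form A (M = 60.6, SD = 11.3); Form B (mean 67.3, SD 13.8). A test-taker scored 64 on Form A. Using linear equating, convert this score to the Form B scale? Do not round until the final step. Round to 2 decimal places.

71.45

Linear equating: y = (SD_Y/SD_X)(x − M_X) + M_Y
y = (13.8/11.3)(64 − 60.6) + 67.3
y = 1.221239 × 3.4 + 67.3 = 4.1522 + 67.3 = 71.45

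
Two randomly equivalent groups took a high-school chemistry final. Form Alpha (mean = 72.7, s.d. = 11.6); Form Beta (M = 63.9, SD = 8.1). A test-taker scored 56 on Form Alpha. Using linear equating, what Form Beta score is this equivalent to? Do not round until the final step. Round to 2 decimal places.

52.24

Linear equating: y = (SD_Y/SD_X)(x − M_X) + M_Y
y = (8.1/11.6)(56 − 72.7) + 63.9
y = 0.698276 × -16.7 + 63.9 = -11.6612 + 63.9 = 52.24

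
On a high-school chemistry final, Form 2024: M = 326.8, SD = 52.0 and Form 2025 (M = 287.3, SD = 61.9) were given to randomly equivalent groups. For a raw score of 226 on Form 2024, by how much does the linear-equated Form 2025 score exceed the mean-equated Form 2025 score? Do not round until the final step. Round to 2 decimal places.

Mean-equated: 226 + (287.3 − 326.8) = 186.50
Linear-equated: (61.9/52.0)(226 − 326.8) + 287.3 = 167.309
Difference = 167.309 − 186.50 = -19.19

-19.19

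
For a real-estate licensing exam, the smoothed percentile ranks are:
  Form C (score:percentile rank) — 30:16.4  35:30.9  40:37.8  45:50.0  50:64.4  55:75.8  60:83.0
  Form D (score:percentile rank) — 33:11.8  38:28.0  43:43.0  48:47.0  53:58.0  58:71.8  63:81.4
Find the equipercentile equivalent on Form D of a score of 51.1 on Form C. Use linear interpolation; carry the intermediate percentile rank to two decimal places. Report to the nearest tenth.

56.2

PR of 51.1 on Form C: 64.4 + (51.1 − 50)/(55 − 50) × (75.8 − 64.4) = 66.91
On Form D, PR 66.91 falls between score 53 (PR 58.0) and 58 (PR 71.8).
Interpolate: 53 + (66.91 − 58.0)/(71.8 − 58.0) × (58 − 53) = 56.2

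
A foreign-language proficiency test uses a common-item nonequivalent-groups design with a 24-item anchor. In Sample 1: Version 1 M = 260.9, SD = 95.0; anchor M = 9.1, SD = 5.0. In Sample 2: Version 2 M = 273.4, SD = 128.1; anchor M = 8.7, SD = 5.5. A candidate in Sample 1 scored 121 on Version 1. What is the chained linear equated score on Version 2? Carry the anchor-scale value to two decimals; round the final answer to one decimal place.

Version 1 → anchor (Sample 1): v = (5.0/95.0)(121 − 260.9) + 9.1 = 1.74
anchor → Version 2 (Sample 2): y = (128.1/5.5)(1.74 − 8.7) + 273.4 = 111.3

111.3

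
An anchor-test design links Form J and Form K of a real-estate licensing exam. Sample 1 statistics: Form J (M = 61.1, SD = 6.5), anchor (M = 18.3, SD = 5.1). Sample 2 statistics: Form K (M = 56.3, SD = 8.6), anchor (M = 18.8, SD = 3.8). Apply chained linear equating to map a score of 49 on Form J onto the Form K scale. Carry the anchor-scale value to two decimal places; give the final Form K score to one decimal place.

33.7

Form J → anchor (Sample 1): v = (5.1/6.5)(49 − 61.1) + 18.3 = 8.81
anchor → Form K (Sample 2): y = (8.6/3.8)(8.81 − 18.8) + 56.3 = 33.7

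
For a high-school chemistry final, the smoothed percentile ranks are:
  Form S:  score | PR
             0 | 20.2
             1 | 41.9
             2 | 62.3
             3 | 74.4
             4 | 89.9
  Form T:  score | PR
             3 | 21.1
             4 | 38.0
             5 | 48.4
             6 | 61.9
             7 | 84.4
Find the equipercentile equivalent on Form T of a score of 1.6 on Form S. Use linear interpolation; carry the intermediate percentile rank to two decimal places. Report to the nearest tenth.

5.4

PR of 1.6 on Form S: 41.9 + (1.6 − 1)/(2 − 1) × (62.3 − 41.9) = 54.14
On Form T, PR 54.14 falls between score 5 (PR 48.4) and 6 (PR 61.9).
Interpolate: 5 + (54.14 − 48.4)/(61.9 − 48.4) × (6 − 5) = 5.4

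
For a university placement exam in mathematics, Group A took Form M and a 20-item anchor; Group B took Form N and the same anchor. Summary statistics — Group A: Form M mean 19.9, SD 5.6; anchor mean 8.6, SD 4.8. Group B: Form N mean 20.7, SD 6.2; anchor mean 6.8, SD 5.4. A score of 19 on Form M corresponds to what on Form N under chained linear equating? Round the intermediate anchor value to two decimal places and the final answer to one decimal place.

Form M → anchor (Group A): v = (4.8/5.6)(19 − 19.9) + 8.6 = 7.83
anchor → Form N (Group B): y = (6.2/5.4)(7.83 − 6.8) + 20.7 = 21.9

21.9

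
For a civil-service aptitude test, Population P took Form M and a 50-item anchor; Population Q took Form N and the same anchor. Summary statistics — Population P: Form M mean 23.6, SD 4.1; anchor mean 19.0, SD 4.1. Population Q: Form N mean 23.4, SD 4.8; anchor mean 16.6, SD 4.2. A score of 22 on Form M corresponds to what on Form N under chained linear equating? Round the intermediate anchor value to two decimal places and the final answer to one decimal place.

24.3

Form M → anchor (Population P): v = (4.1/4.1)(22 − 23.6) + 19.0 = 17.40
anchor → Form N (Population Q): y = (4.8/4.2)(17.40 − 16.6) + 23.4 = 24.3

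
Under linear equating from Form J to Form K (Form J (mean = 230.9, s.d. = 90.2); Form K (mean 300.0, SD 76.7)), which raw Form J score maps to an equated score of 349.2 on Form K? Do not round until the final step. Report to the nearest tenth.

288.8

Invert y = (SD_Y/SD_X)(x − M_X) + M_Y:
x = (SD_X/SD_Y)(y − M_Y) + M_X = (90.2/76.7)(349.2 − 300.0) + 230.9
x = 1.176010 × 49.200 + 230.9 = 288.8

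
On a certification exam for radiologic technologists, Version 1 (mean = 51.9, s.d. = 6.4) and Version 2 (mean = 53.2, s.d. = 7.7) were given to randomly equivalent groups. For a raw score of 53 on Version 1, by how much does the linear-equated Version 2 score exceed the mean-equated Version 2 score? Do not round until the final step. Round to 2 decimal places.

0.22

Mean-equated: 53 + (53.2 − 51.9) = 54.30
Linear-equated: (7.7/6.4)(53 − 51.9) + 53.2 = 54.523
Difference = 54.523 − 54.30 = 0.22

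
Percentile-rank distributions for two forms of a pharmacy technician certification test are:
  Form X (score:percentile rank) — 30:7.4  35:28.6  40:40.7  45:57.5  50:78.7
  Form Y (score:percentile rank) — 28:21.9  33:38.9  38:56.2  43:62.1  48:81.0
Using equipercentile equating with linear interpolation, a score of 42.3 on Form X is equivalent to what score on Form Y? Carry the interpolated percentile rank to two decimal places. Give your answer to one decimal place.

PR of 42.3 on Form X: 40.7 + (42.3 − 40)/(45 − 40) × (57.5 − 40.7) = 48.43
On Form Y, PR 48.43 falls between score 33 (PR 38.9) and 38 (PR 56.2).
Interpolate: 33 + (48.43 − 38.9)/(56.2 − 38.9) × (38 − 33) = 35.8

35.8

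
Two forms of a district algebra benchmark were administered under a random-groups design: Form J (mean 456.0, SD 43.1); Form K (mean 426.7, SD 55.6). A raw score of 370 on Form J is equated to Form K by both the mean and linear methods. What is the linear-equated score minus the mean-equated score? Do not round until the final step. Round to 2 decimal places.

Mean-equated: 370 + (426.7 − 456.0) = 340.70
Linear-equated: (55.6/43.1)(370 − 456.0) + 426.7 = 315.758
Difference = 315.758 − 340.70 = -24.94

-24.94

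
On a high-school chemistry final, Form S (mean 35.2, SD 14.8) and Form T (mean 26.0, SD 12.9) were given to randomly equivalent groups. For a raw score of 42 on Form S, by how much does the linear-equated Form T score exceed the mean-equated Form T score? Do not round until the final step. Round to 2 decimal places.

-0.87

Mean-equated: 42 + (26.0 − 35.2) = 32.80
Linear-equated: (12.9/14.8)(42 − 35.2) + 26.0 = 31.927
Difference = 31.927 − 32.80 = -0.87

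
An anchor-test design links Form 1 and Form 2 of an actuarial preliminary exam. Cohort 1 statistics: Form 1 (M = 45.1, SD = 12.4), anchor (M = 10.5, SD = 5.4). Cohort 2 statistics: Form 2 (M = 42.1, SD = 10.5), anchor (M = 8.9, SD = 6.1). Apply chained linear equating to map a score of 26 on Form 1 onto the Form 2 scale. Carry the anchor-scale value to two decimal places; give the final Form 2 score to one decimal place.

30.5

Form 1 → anchor (Cohort 1): v = (5.4/12.4)(26 − 45.1) + 10.5 = 2.18
anchor → Form 2 (Cohort 2): y = (10.5/6.1)(2.18 − 8.9) + 42.1 = 30.5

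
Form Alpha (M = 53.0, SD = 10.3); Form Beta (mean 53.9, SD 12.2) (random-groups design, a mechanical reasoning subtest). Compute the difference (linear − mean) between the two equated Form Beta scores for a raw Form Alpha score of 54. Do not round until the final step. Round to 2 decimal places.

Mean-equated: 54 + (53.9 − 53.0) = 54.90
Linear-equated: (12.2/10.3)(54 − 53.0) + 53.9 = 55.084
Difference = 55.084 − 54.90 = 0.18

0.18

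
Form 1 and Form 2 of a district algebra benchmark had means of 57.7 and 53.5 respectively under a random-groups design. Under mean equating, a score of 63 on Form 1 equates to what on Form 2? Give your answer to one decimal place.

Mean equating: y = x + (M_Y − M_X) = 63 + (53.5 − 57.7) = 58.8

58.8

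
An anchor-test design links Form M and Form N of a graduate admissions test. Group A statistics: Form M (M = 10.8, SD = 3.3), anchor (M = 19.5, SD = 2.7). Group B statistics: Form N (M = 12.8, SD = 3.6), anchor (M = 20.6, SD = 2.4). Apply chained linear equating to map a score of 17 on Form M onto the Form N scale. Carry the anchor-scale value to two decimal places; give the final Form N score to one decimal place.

Form M → anchor (Group A): v = (2.7/3.3)(17 − 10.8) + 19.5 = 24.57
anchor → Form N (Group B): y = (3.6/2.4)(24.57 − 20.6) + 12.8 = 18.8

18.8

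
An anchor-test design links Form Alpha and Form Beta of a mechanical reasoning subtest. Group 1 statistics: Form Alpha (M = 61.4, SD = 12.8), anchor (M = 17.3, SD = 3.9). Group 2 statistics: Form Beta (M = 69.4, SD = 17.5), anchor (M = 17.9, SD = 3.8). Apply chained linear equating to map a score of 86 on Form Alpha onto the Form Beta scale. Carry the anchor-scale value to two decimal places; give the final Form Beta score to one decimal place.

Form Alpha → anchor (Group 1): v = (3.9/12.8)(86 − 61.4) + 17.3 = 24.80
anchor → Form Beta (Group 2): y = (17.5/3.8)(24.80 − 17.9) + 69.4 = 101.2

101.2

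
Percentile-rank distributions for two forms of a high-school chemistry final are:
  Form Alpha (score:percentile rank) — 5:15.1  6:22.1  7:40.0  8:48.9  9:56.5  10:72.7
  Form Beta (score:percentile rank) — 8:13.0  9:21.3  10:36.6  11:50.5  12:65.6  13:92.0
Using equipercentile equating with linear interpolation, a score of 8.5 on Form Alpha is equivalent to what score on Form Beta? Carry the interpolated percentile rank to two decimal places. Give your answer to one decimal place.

PR of 8.5 on Form Alpha: 48.9 + (8.5 − 8)/(9 − 8) × (56.5 − 48.9) = 52.70
On Form Beta, PR 52.70 falls between score 11 (PR 50.5) and 12 (PR 65.6).
Interpolate: 11 + (52.70 − 50.5)/(65.6 − 50.5) × (12 − 11) = 11.1

11.1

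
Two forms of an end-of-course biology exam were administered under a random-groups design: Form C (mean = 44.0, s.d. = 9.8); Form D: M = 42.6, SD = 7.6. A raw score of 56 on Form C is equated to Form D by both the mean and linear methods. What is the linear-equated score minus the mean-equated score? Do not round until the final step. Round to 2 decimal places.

-2.69

Mean-equated: 56 + (42.6 − 44.0) = 54.60
Linear-equated: (7.6/9.8)(56 − 44.0) + 42.6 = 51.906
Difference = 51.906 − 54.60 = -2.69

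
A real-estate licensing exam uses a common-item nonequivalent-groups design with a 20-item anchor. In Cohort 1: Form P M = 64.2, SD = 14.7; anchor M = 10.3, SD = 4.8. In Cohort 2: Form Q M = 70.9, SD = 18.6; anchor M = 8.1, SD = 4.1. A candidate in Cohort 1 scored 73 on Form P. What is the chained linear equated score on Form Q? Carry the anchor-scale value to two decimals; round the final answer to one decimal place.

93.9

Form P → anchor (Cohort 1): v = (4.8/14.7)(73 − 64.2) + 10.3 = 13.17
anchor → Form Q (Cohort 2): y = (18.6/4.1)(13.17 − 8.1) + 70.9 = 93.9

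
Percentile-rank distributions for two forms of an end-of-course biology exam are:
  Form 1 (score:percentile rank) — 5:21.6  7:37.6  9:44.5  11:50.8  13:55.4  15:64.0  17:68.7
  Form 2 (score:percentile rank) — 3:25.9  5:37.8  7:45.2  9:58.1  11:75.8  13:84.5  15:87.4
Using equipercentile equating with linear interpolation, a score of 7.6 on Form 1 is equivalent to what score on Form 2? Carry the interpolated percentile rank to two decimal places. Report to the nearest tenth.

5.5

PR of 7.6 on Form 1: 37.6 + (7.6 − 7)/(9 − 7) × (44.5 − 37.6) = 39.67
On Form 2, PR 39.67 falls between score 5 (PR 37.8) and 7 (PR 45.2).
Interpolate: 5 + (39.67 − 37.8)/(45.2 − 37.8) × (7 − 5) = 5.5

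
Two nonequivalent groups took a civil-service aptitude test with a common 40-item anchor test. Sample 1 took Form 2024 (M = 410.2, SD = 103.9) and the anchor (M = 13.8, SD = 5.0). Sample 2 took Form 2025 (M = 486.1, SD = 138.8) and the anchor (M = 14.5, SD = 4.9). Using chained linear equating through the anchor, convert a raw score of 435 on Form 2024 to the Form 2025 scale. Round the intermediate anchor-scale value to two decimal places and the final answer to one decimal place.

500.0

Form 2024 → anchor (Sample 1): v = (5.0/103.9)(435 − 410.2) + 13.8 = 14.99
anchor → Form 2025 (Sample 2): y = (138.8/4.9)(14.99 − 14.5) + 486.1 = 500.0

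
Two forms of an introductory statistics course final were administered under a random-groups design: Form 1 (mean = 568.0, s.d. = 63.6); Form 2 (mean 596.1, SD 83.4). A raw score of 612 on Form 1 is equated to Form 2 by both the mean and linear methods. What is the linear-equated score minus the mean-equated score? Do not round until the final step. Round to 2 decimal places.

13.70

Mean-equated: 612 + (596.1 − 568.0) = 640.10
Linear-equated: (83.4/63.6)(612 − 568.0) + 596.1 = 653.798
Difference = 653.798 − 640.10 = 13.70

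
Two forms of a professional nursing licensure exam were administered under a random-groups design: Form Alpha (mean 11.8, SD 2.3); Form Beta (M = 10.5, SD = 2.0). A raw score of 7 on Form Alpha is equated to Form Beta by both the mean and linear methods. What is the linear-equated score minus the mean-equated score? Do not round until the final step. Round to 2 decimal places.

0.63

Mean-equated: 7 + (10.5 − 11.8) = 5.70
Linear-equated: (2.0/2.3)(7 − 11.8) + 10.5 = 6.326
Difference = 6.326 − 5.70 = 0.63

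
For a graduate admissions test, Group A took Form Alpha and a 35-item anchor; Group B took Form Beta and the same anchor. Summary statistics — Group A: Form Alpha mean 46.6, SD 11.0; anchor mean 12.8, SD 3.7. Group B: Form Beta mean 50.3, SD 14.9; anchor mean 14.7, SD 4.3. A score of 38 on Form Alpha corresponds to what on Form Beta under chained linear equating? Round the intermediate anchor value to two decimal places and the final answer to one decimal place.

Form Alpha → anchor (Group A): v = (3.7/11.0)(38 − 46.6) + 12.8 = 9.91
anchor → Form Beta (Group B): y = (14.9/4.3)(9.91 − 14.7) + 50.3 = 33.7

33.7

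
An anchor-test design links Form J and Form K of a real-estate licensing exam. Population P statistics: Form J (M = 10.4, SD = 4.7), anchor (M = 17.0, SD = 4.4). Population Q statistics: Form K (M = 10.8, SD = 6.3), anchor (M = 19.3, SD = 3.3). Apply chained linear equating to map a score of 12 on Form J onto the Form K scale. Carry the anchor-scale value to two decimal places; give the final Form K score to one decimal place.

9.3

Form J → anchor (Population P): v = (4.4/4.7)(12 − 10.4) + 17.0 = 18.50
anchor → Form K (Population Q): y = (6.3/3.3)(18.50 − 19.3) + 10.8 = 9.3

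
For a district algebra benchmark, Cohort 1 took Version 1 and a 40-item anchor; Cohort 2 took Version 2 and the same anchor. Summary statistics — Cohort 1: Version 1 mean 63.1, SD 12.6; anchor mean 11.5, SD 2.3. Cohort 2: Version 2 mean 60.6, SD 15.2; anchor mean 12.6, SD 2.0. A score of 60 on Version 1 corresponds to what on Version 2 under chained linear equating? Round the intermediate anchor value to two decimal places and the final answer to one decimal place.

Version 1 → anchor (Cohort 1): v = (2.3/12.6)(60 − 63.1) + 11.5 = 10.93
anchor → Version 2 (Cohort 2): y = (15.2/2.0)(10.93 − 12.6) + 60.6 = 47.9

47.9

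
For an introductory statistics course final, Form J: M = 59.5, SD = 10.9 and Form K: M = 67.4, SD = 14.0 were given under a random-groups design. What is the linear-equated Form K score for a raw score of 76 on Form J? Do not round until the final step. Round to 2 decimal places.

88.59

Linear equating: y = (SD_Y/SD_X)(x − M_X) + M_Y
y = (14.0/10.9)(76 − 59.5) + 67.4
y = 1.284404 × 16.5 + 67.4 = 21.1927 + 67.4 = 88.59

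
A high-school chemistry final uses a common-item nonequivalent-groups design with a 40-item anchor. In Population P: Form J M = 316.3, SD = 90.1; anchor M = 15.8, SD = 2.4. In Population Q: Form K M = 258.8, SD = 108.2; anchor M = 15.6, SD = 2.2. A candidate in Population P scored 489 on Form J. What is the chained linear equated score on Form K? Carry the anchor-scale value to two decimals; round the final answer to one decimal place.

494.9

Form J → anchor (Population P): v = (2.4/90.1)(489 − 316.3) + 15.8 = 20.40
anchor → Form K (Population Q): y = (108.2/2.2)(20.40 − 15.6) + 258.8 = 494.9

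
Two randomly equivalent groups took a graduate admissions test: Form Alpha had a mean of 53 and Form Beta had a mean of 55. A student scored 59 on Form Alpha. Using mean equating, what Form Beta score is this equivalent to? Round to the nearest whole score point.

Mean equating: y = x + (M_Y − M_X) = 59 + (55 − 53) = 61

61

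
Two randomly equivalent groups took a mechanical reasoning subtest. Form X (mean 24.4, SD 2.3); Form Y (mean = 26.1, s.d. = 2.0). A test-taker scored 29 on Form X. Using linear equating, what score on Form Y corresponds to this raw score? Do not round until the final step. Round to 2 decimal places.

30.10

Linear equating: y = (SD_Y/SD_X)(x − M_X) + M_Y
y = (2.0/2.3)(29 − 24.4) + 26.1
y = 0.869565 × 4.6 + 26.1 = 4.0000 + 26.1 = 30.10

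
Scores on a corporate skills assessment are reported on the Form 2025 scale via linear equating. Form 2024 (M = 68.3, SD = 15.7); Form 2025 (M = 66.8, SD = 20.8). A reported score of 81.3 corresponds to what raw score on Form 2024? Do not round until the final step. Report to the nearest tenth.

79.2

Invert y = (SD_Y/SD_X)(x − M_X) + M_Y:
x = (SD_X/SD_Y)(y − M_Y) + M_X = (15.7/20.8)(81.3 − 66.8) + 68.3
x = 0.754808 × 14.500 + 68.3 = 79.2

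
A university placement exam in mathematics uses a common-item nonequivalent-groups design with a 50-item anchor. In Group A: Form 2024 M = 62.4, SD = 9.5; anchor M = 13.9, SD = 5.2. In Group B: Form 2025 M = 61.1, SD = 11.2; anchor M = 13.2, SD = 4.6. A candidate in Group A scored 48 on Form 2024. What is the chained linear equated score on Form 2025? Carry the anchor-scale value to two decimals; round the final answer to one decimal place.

Form 2024 → anchor (Group A): v = (5.2/9.5)(48 − 62.4) + 13.9 = 6.02
anchor → Form 2025 (Group B): y = (11.2/4.6)(6.02 − 13.2) + 61.1 = 43.6

43.6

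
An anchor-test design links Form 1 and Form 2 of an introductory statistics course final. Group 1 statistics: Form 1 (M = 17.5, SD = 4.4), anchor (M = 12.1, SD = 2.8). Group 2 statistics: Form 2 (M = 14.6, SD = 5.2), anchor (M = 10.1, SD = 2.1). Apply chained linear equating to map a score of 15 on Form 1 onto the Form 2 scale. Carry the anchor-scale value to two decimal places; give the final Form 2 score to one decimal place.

Form 1 → anchor (Group 1): v = (2.8/4.4)(15 − 17.5) + 12.1 = 10.51
anchor → Form 2 (Group 2): y = (5.2/2.1)(10.51 − 10.1) + 14.6 = 15.6

15.6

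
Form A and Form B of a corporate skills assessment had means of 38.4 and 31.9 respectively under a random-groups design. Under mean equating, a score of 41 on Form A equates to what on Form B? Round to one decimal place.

Mean equating: y = x + (M_Y − M_X) = 41 + (31.9 − 38.4) = 34.5

34.5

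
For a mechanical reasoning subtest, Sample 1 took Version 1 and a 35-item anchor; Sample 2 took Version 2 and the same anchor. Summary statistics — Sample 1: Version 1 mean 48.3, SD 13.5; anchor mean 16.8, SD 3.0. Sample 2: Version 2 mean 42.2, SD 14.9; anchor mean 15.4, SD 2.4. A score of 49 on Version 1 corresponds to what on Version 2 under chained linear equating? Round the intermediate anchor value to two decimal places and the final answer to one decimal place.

Version 1 → anchor (Sample 1): v = (3.0/13.5)(49 − 48.3) + 16.8 = 16.96
anchor → Version 2 (Sample 2): y = (14.9/2.4)(16.96 − 15.4) + 42.2 = 51.9

51.9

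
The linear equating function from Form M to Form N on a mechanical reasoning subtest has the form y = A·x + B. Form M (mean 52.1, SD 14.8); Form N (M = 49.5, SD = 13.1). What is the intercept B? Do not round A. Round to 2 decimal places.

A = SD_Y / SD_X = 13.1 / 14.8 = 0.885135
B = M_Y − A·M_X = 49.5 − 0.885135 × 52.1 = 3.38

3.38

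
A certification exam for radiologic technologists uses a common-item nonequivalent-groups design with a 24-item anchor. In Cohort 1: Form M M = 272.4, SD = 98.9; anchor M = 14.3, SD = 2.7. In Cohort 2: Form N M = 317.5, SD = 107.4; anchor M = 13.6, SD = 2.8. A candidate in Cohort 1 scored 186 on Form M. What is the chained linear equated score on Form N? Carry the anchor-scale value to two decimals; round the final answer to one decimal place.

Form M → anchor (Cohort 1): v = (2.7/98.9)(186 − 272.4) + 14.3 = 11.94
anchor → Form N (Cohort 2): y = (107.4/2.8)(11.94 − 13.6) + 317.5 = 253.8

253.8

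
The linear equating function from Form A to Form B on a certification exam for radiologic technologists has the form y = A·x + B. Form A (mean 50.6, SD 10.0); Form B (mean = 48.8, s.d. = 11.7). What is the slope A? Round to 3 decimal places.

1.170

A = SD_Y / SD_X = 11.7 / 10.0 = 1.170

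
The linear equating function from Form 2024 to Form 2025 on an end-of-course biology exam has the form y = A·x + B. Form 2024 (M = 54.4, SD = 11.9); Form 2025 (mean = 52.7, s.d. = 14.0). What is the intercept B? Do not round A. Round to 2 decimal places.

A = SD_Y / SD_X = 14.0 / 11.9 = 1.176471
B = M_Y − A·M_X = 52.7 − 1.176471 × 54.4 = -11.30

-11.30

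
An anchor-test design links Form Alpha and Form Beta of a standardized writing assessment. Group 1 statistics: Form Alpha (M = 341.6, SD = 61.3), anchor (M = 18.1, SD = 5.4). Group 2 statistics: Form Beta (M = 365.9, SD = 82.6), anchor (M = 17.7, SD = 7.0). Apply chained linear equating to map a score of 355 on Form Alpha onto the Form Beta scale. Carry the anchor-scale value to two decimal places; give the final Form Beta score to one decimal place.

384.5

Form Alpha → anchor (Group 1): v = (5.4/61.3)(355 − 341.6) + 18.1 = 19.28
anchor → Form Beta (Group 2): y = (82.6/7.0)(19.28 − 17.7) + 365.9 = 384.5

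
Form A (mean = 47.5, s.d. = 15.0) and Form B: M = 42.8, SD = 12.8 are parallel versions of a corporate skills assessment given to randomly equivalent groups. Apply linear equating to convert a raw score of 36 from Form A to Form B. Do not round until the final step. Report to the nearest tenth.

Linear equating: y = (SD_Y/SD_X)(x − M_X) + M_Y
y = (12.8/15.0)(36 − 47.5) + 42.8
y = 0.853333 × -11.5 + 42.8 = -9.8133 + 42.8 = 33.0

33.0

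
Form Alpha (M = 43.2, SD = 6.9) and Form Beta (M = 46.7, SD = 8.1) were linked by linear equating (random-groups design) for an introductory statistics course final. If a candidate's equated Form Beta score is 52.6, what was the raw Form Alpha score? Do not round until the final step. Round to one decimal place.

48.2

Invert y = (SD_Y/SD_X)(x − M_X) + M_Y:
x = (SD_X/SD_Y)(y − M_Y) + M_X = (6.9/8.1)(52.6 − 46.7) + 43.2
x = 0.851852 × 5.900 + 43.2 = 48.2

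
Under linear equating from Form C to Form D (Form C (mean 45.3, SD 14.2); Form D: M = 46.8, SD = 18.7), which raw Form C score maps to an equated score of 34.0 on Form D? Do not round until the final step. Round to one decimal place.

35.6

Invert y = (SD_Y/SD_X)(x − M_X) + M_Y:
x = (SD_X/SD_Y)(y − M_Y) + M_X = (14.2/18.7)(34.0 − 46.8) + 45.3
x = 0.759358 × -12.800 + 45.3 = 35.6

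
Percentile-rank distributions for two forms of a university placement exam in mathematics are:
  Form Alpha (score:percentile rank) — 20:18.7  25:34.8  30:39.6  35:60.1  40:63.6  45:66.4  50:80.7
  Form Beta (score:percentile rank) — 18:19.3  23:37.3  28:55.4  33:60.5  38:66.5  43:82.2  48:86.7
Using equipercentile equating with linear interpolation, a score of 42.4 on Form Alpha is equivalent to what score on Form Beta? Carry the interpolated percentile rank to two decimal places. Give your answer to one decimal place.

PR of 42.4 on Form Alpha: 63.6 + (42.4 − 40)/(45 − 40) × (66.4 − 63.6) = 64.94
On Form Beta, PR 64.94 falls between score 33 (PR 60.5) and 38 (PR 66.5).
Interpolate: 33 + (64.94 − 60.5)/(66.5 − 60.5) × (38 − 33) = 36.7

36.7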